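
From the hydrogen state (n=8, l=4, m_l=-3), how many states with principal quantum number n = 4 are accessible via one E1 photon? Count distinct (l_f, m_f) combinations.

E1 requires Δl = ±1, so l_f ∈ {3, 5}; with 0 ≤ l_f ≤ n_f−1 = 3, the allowed l_f values are {3}.
For l_f = 3: m_f ∈ {m_i−1, m_i, m_i+1} ∩ [−3, 3] = {-3, -2} → 2 states.
Total: 2.

2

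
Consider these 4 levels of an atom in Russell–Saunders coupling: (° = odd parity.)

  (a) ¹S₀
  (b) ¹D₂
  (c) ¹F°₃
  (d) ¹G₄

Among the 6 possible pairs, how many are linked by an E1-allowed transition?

(a)–(b): forbidden (parity, ΔL, ΔJ).
(a)–(c): forbidden (ΔL, ΔJ).
(a)–(d): forbidden (parity, ΔL, ΔJ).
(b)–(c): allowed.
(b)–(d): forbidden (parity, ΔL, ΔJ).
(c)–(d): allowed.
Allowed pairs: 2 of 6.

2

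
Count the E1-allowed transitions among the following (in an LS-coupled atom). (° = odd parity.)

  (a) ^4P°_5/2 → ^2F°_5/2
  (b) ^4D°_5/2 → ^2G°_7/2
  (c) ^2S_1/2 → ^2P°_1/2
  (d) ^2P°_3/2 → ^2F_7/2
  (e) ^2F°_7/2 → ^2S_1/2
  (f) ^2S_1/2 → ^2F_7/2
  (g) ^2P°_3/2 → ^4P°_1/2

1

(a) forbidden (parity, ΔS, ΔL fail)
(b) forbidden (parity, ΔS, ΔL fail)
(c) allowed
(d) forbidden (ΔL, ΔJ fail)
(e) forbidden (ΔL, ΔJ fail)
(f) forbidden (parity, ΔL, ΔJ fail)
(g) forbidden (parity, ΔS fail)
Total allowed: 1 of 7.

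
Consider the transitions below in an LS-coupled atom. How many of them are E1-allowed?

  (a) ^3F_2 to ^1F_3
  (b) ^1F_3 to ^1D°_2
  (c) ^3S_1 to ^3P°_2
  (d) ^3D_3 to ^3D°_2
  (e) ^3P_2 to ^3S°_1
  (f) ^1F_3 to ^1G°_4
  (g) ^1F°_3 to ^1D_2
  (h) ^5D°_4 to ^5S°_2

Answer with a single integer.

(a) forbidden (parity, ΔS fail)
(b) allowed
(c) allowed
(d) allowed
(e) allowed
(f) allowed
(g) allowed
(h) forbidden (parity, ΔL, ΔJ fail)
Total allowed: 6 of 8.

6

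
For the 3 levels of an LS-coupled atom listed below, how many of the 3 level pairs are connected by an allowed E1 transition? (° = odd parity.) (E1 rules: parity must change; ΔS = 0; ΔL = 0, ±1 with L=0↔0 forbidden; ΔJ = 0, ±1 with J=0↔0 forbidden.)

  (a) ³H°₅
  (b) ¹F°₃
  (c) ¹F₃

1

(a)–(b): forbidden (parity, ΔS, ΔL, ΔJ).
(a)–(c): forbidden (ΔS, ΔL, ΔJ).
(b)–(c): allowed.
Allowed pairs: 1 of 3.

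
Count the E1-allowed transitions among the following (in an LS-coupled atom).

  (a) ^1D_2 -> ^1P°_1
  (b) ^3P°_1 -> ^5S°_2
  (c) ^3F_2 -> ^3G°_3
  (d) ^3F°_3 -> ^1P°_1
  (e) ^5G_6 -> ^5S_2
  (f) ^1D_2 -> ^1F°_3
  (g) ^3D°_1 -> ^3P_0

(a) allowed
(b) forbidden (parity, ΔS fail)
(c) allowed
(d) forbidden (parity, ΔS, ΔL, ΔJ fail)
(e) forbidden (parity, ΔL, ΔJ fail)
(f) allowed
(g) allowed
Total allowed: 4 of 7.

4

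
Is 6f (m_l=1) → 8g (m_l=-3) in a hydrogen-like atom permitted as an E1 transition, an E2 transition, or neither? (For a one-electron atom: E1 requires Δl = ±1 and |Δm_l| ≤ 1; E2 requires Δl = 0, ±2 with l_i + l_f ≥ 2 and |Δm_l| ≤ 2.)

neither

Δl = 4 − 3 = +1; l_i + l_f = 7.
Δm_l = -4.
E1 (Δl = ±1, |Δm_l| ≤ 1): not satisfied.
E2 (Δl = 0,±2, l_i+l_f ≥ 2, |Δm_l| ≤ 2): not satisfied.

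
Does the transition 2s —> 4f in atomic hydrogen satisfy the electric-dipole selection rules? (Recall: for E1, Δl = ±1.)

Initial l = 0, final l = 3, so Δl = +3. E1 requires Δl = ±1: violated.
The transition is electric-dipole forbidden.

forbidden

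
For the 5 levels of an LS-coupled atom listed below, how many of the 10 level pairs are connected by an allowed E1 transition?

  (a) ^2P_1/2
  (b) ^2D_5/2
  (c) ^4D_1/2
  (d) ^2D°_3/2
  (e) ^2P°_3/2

(a)–(b): forbidden (parity, ΔJ).
(a)–(c): forbidden (parity, ΔS).
(a)–(d): allowed.
(a)–(e): allowed.
(b)–(c): forbidden (parity, ΔS, ΔJ).
(b)–(d): allowed.
(b)–(e): allowed.
(c)–(d): forbidden (ΔS).
(c)–(e): forbidden (ΔS).
(d)–(e): forbidden (parity).
Allowed pairs: 4 of 10.

4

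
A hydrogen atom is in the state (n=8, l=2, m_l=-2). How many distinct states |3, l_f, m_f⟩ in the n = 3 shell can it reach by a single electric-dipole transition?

E1 requires Δl = ±1, so l_f ∈ {1, 3}; with 0 ≤ l_f ≤ n_f−1 = 2, the allowed l_f values are {1}.
For l_f = 1: m_f ∈ {m_i−1, m_i, m_i+1} ∩ [−1, 1] = {-1} → 1 state.
Total: 1.

1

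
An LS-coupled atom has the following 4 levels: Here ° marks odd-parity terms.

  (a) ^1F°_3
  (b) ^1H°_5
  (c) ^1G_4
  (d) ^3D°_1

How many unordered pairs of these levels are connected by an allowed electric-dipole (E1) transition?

2

(a)–(b): forbidden (parity, ΔL, ΔJ).
(a)–(c): allowed.
(a)–(d): forbidden (parity, ΔS, ΔJ).
(b)–(c): allowed.
(b)–(d): forbidden (parity, ΔS, ΔL, ΔJ).
(c)–(d): forbidden (ΔS, ΔL, ΔJ).
Allowed pairs: 2 of 6.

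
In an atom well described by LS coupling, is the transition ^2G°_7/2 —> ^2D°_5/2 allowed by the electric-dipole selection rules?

forbidden

Parity must change: odd → odd — ✗.
ΔS = 0: S: 1/2 → 1/2 — ✓.
ΔL = 0, ±1 (not L=0↔0): L: 4 → 2, ΔL = -2 — ✗.
ΔJ = 0, ±1 (not J=0↔0): J: 7/2 → 5/2, ΔJ = -1 — ✓.
Rule(s) violated: parity, ΔL.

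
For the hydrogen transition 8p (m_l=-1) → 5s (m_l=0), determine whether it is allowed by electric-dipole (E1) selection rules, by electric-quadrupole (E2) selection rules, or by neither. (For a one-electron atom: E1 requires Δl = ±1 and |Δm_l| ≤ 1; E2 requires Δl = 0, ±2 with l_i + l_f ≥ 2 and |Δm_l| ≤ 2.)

Δl = 0 − 1 = -1; l_i + l_f = 1.
Δm_l = +1.
E1 (Δl = ±1, |Δm_l| ≤ 1): satisfied.
E2 (Δl = 0,±2, l_i+l_f ≥ 2, |Δm_l| ≤ 2): not satisfied.

E1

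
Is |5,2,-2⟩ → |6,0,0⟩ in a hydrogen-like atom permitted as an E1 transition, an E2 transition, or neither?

E2

Δl = 0 − 2 = -2; l_i + l_f = 2.
Δm_l = +2.
E1 (Δl = ±1, |Δm_l| ≤ 1): not satisfied.
E2 (Δl = 0,±2, l_i+l_f ≥ 2, |Δm_l| ≤ 2): satisfied.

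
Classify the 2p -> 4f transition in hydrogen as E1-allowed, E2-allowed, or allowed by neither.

Δl = 3 − 1 = +2; l_i + l_f = 4.
E1 (Δl = ±1): not satisfied.
E2 (Δl = 0,±2, l_i+l_f ≥ 2): satisfied.

E2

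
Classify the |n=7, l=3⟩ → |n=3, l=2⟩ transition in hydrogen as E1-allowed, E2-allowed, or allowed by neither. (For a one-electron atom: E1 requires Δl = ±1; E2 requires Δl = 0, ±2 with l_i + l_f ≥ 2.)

E1

Δl = 2 − 3 = -1; l_i + l_f = 5.
E1 (Δl = ±1): satisfied.
E2 (Δl = 0,±2, l_i+l_f ≥ 2): not satisfied.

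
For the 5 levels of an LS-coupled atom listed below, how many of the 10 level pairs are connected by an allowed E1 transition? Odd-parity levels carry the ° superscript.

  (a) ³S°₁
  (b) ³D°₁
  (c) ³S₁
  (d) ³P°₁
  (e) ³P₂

(a)–(b): forbidden (parity, ΔL).
(a)–(c): forbidden (ΔL).
(a)–(d): forbidden (parity).
(a)–(e): allowed.
(b)–(c): forbidden (ΔL).
(b)–(d): forbidden (parity).
(b)–(e): allowed.
(c)–(d): allowed.
(c)–(e): forbidden (parity).
(d)–(e): allowed.
Allowed pairs: 4 of 10.

4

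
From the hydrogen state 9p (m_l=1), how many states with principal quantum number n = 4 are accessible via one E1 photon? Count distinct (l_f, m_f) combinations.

4

E1 requires Δl = ±1, so l_f ∈ {0, 2}; with 0 ≤ l_f ≤ n_f−1 = 3, the allowed l_f values are {0, 2}.
For l_f = 0: m_f ∈ {m_i−1, m_i, m_i+1} ∩ [−0, 0] = {0} → 1 state.
For l_f = 2: m_f ∈ {m_i−1, m_i, m_i+1} ∩ [−2, 2] = {0, 1, 2} → 3 states.
Total: 4.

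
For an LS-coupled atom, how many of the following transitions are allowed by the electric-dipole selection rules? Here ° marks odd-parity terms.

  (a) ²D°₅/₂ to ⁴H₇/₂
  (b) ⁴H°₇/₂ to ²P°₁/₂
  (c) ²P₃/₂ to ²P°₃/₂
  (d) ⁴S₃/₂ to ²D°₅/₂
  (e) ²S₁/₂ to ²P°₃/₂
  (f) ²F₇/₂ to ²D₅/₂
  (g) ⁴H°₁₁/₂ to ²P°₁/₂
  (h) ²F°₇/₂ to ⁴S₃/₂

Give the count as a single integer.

2

(a) forbidden (ΔS, ΔL fail)
(b) forbidden (parity, ΔS, ΔL, ΔJ fail)
(c) allowed
(d) forbidden (ΔS, ΔL fail)
(e) allowed
(f) forbidden (parity fails)
(g) forbidden (parity, ΔS, ΔL, ΔJ fail)
(h) forbidden (ΔS, ΔL, ΔJ fail)
Total allowed: 2 of 8.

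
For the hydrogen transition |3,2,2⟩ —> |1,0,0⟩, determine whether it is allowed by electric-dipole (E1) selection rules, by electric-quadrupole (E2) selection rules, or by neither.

Δl = 0 − 2 = -2; l_i + l_f = 2.
Δm_l = -2.
E1 (Δl = ±1, |Δm_l| ≤ 1): not satisfied.
E2 (Δl = 0,±2, l_i+l_f ≥ 2, |Δm_l| ≤ 2): satisfied.

E2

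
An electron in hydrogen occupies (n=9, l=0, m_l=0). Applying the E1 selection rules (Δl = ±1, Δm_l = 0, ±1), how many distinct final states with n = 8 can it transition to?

E1 requires Δl = ±1, so l_f ∈ {-1, 1}; with 0 ≤ l_f ≤ n_f−1 = 7, the allowed l_f values are {1}.
For l_f = 1: m_f ∈ {m_i−1, m_i, m_i+1} ∩ [−1, 1] = {-1, 0, 1} → 3 states.
Total: 3.

3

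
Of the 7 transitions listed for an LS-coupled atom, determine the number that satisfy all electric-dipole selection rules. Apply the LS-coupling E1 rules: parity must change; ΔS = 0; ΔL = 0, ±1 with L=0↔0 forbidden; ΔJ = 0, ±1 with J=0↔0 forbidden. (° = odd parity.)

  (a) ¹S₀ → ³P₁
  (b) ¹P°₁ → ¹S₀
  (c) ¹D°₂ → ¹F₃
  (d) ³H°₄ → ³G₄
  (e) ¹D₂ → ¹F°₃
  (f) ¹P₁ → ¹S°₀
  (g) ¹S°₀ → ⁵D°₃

5

(a) forbidden (parity, ΔS fail)
(b) allowed
(c) allowed
(d) allowed
(e) allowed
(f) allowed
(g) forbidden (parity, ΔS, ΔL, ΔJ fail)
Total allowed: 5 of 7.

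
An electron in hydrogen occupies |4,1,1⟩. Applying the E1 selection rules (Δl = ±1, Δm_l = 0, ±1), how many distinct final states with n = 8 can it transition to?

E1 requires Δl = ±1, so l_f ∈ {0, 2}; with 0 ≤ l_f ≤ n_f−1 = 7, the allowed l_f values are {0, 2}.
For l_f = 0: m_f ∈ {m_i−1, m_i, m_i+1} ∩ [−0, 0] = {0} → 1 state.
For l_f = 2: m_f ∈ {m_i−1, m_i, m_i+1} ∩ [−2, 2] = {0, 1, 2} → 3 states.
Total: 4.

4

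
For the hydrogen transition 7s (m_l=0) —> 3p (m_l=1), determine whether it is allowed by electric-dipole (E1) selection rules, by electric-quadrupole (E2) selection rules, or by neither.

E1

Δl = 1 − 0 = +1; l_i + l_f = 1.
Δm_l = +1.
E1 (Δl = ±1, |Δm_l| ≤ 1): satisfied.
E2 (Δl = 0,±2, l_i+l_f ≥ 2, |Δm_l| ≤ 2): not satisfied.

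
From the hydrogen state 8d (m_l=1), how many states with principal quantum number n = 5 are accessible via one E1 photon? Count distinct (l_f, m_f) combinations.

E1 requires Δl = ±1, so l_f ∈ {1, 3}; with 0 ≤ l_f ≤ n_f−1 = 4, the allowed l_f values are {1, 3}.
For l_f = 1: m_f ∈ {m_i−1, m_i, m_i+1} ∩ [−1, 1] = {0, 1} → 2 states.
For l_f = 3: m_f ∈ {m_i−1, m_i, m_i+1} ∩ [−3, 3] = {0, 1, 2} → 3 states.
Total: 5.

5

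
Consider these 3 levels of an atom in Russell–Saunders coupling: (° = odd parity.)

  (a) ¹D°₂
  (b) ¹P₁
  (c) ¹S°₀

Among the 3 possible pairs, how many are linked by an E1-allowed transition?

(a)–(b): allowed.
(a)–(c): forbidden (parity, ΔL, ΔJ).
(b)–(c): allowed.
Allowed pairs: 2 of 3.

2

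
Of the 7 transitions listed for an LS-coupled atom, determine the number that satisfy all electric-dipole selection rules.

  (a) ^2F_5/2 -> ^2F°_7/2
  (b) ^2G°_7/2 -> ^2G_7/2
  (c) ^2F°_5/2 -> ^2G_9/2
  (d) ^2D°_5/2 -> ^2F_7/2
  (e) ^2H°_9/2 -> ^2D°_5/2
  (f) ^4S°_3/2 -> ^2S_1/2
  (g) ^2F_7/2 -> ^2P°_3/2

3

(a) allowed
(b) allowed
(c) forbidden (ΔJ fails)
(d) allowed
(e) forbidden (parity, ΔL, ΔJ fail)
(f) forbidden (ΔS, ΔL fail)
(g) forbidden (ΔL, ΔJ fail)
Total allowed: 3 of 7.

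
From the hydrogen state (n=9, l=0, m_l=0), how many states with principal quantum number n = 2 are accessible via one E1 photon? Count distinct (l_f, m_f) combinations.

3

E1 requires Δl = ±1, so l_f ∈ {-1, 1}; with 0 ≤ l_f ≤ n_f−1 = 1, the allowed l_f values are {1}.
For l_f = 1: m_f ∈ {m_i−1, m_i, m_i+1} ∩ [−1, 1] = {-1, 0, 1} → 3 states.
Total: 3.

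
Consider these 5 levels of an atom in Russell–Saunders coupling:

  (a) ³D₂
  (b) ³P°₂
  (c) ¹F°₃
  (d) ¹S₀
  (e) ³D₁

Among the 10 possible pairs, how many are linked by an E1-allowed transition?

2

(a)–(b): allowed.
(a)–(c): forbidden (ΔS).
(a)–(d): forbidden (parity, ΔS, ΔL, ΔJ).
(a)–(e): forbidden (parity).
(b)–(c): forbidden (parity, ΔS, ΔL).
(b)–(d): forbidden (ΔS, ΔJ).
(b)–(e): allowed.
(c)–(d): forbidden (ΔL, ΔJ).
(c)–(e): forbidden (ΔS, ΔJ).
(d)–(e): forbidden (parity, ΔS, ΔL).
Allowed pairs: 2 of 10.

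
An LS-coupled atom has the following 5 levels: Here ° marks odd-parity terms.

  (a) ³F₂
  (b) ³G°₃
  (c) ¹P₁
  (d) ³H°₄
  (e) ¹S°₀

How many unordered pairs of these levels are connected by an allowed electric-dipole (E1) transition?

(a)–(b): allowed.
(a)–(c): forbidden (parity, ΔS, ΔL).
(a)–(d): forbidden (ΔL, ΔJ).
(a)–(e): forbidden (ΔS, ΔL, ΔJ).
(b)–(c): forbidden (ΔS, ΔL, ΔJ).
(b)–(d): forbidden (parity).
(b)–(e): forbidden (parity, ΔS, ΔL, ΔJ).
(c)–(d): forbidden (ΔS, ΔL, ΔJ).
(c)–(e): allowed.
(d)–(e): forbidden (parity, ΔS, ΔL, ΔJ).
Allowed pairs: 2 of 10.

2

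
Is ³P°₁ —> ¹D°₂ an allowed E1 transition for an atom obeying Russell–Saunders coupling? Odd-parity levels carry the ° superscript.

forbidden

Reading off the term symbols: S 1→0, L 1→2, J 1→2, parity odd→odd.
Parity must change: odd → odd — fails.
ΔS = 0: S: 1 → 0 — fails.
ΔL = 0, ±1 (not L=0↔0): L: 1 → 2, ΔL = +1 — passes.
ΔJ = 0, ±1 (not J=0↔0): J: 1 → 2, ΔJ = +1 — passes.
Rule(s) violated: parity, ΔS.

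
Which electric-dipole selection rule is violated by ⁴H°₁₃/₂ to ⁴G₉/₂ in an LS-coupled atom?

the ΔJ = 0, ±1 rule

Parity must change: odd → even — ok.
ΔS = 0: S: 3/2 → 3/2 — ok.
ΔL = 0, ±1 (not L=0↔0): L: 5 → 4, ΔL = -1 — ok.
ΔJ = 0, ±1 (not J=0↔0): J: 13/2 → 9/2, ΔJ = -2 — fails.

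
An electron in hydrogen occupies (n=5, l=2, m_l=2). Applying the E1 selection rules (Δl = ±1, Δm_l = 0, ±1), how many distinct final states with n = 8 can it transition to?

E1 requires Δl = ±1, so l_f ∈ {1, 3}; with 0 ≤ l_f ≤ n_f−1 = 7, the allowed l_f values are {1, 3}.
For l_f = 1: m_f ∈ {m_i−1, m_i, m_i+1} ∩ [−1, 1] = {1} → 1 state.
For l_f = 3: m_f ∈ {m_i−1, m_i, m_i+1} ∩ [−3, 3] = {1, 2, 3} → 3 states.
Total: 4.

4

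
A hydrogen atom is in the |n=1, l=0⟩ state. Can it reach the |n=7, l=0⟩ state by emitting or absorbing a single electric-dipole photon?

forbidden

Initial l = 0, final l = 0, so Δl = +0. E1 requires Δl = ±1: violated.
The transition is electric-dipole forbidden.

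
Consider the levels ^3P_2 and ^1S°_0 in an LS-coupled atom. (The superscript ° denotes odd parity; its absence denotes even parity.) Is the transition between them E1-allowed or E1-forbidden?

forbidden

ΔS = 0: S: 1 → 0 — ✗.
Parity must change: even → odd — ✓.
ΔL = 0, ±1 (not L=0↔0): L: 1 → 0, ΔL = -1 — ✓.
ΔJ = 0, ±1 (not J=0↔0): J: 2 → 0, ΔJ = -2 — ✗.
Rule(s) violated: ΔS, ΔJ.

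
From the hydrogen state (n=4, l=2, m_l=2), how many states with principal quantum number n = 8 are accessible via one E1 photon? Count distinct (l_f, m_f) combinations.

4

E1 requires Δl = ±1, so l_f ∈ {1, 3}; with 0 ≤ l_f ≤ n_f−1 = 7, the allowed l_f values are {1, 3}.
For l_f = 1: m_f ∈ {m_i−1, m_i, m_i+1} ∩ [−1, 1] = {1} → 1 state.
For l_f = 3: m_f ∈ {m_i−1, m_i, m_i+1} ∩ [−3, 3] = {1, 2, 3} → 3 states.
Total: 4.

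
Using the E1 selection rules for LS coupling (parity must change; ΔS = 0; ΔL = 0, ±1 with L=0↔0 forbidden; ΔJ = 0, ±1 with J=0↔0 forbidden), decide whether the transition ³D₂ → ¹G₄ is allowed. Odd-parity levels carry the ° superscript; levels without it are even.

ΔJ = 0, ±1 (not J=0↔0): J: 2 → 4, ΔJ = +2 — violated.
ΔS = 0: S: 1 → 0 — violated.
ΔL = 0, ±1 (not L=0↔0): L: 2 → 4, ΔL = +2 — violated.
Parity must change: even → even — violated.
Rule(s) violated: parity, ΔS, ΔL, ΔJ.

forbidden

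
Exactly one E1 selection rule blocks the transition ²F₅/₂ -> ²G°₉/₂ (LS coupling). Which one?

Parity must change: even → odd — passes.
ΔL = 0, ±1 (not L=0↔0): L: 3 → 4, ΔL = +1 — passes.
ΔS = 0: S: 1/2 → 1/2 — passes.
ΔJ = 0, ±1 (not J=0↔0): J: 5/2 → 9/2, ΔJ = +2 — fails.

the ΔJ = 0, ±1 rule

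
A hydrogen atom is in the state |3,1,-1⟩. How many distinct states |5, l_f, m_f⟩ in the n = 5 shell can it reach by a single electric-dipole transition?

E1 requires Δl = ±1, so l_f ∈ {0, 2}; with 0 ≤ l_f ≤ n_f−1 = 4, the allowed l_f values are {0, 2}.
For l_f = 0: m_f ∈ {m_i−1, m_i, m_i+1} ∩ [−0, 0] = {0} → 1 state.
For l_f = 2: m_f ∈ {m_i−1, m_i, m_i+1} ∩ [−2, 2] = {-2, -1, 0} → 3 states.
Total: 4.

4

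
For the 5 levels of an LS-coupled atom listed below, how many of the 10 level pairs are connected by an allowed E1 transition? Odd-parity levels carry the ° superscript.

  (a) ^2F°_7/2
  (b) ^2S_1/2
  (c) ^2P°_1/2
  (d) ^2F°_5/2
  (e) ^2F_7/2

3

(a)–(b): forbidden (ΔL, ΔJ).
(a)–(c): forbidden (parity, ΔL, ΔJ).
(a)–(d): forbidden (parity).
(a)–(e): allowed.
(b)–(c): allowed.
(b)–(d): forbidden (ΔL, ΔJ).
(b)–(e): forbidden (parity, ΔL, ΔJ).
(c)–(d): forbidden (parity, ΔL, ΔJ).
(c)–(e): forbidden (ΔL, ΔJ).
(d)–(e): allowed.
Allowed pairs: 3 of 10.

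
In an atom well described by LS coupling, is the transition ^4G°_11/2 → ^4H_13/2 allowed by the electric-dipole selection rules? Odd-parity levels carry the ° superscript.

allowed

Initial level: S=3/2, L=4, J=11/2, parity odd. Final level: S=3/2, L=5, J=13/2, parity even.
ΔS = 0: S: 3/2 → 3/2 — ok.
ΔJ = 0, ±1 (not J=0↔0): J: 11/2 → 13/2, ΔJ = +1 — ok.
Parity must change: odd → even — ok.
ΔL = 0, ±1 (not L=0↔0): L: 4 → 5, ΔL = +1 — ok.
All four E1 rules are satisfied.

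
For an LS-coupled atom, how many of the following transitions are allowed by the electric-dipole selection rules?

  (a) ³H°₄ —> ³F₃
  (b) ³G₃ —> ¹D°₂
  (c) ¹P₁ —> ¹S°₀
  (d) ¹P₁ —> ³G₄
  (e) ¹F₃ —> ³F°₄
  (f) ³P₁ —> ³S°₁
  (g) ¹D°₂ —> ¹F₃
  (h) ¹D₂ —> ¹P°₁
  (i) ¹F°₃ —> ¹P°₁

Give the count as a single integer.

4

(a) forbidden (ΔL fails)
(b) forbidden (ΔS, ΔL fail)
(c) allowed
(d) forbidden (parity, ΔS, ΔL, ΔJ fail)
(e) forbidden (ΔS fails)
(f) allowed
(g) allowed
(h) allowed
(i) forbidden (parity, ΔL, ΔJ fail)
Total allowed: 4 of 9.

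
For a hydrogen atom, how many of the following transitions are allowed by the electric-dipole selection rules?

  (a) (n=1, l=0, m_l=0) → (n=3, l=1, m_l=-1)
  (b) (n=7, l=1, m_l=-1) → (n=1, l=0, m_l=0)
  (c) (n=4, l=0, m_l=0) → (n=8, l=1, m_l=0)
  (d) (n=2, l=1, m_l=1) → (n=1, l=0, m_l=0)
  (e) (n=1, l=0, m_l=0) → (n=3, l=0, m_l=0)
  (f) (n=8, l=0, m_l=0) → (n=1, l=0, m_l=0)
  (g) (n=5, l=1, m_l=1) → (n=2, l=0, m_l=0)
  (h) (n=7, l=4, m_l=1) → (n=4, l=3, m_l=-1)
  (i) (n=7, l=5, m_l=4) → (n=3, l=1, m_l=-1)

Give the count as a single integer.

5

(a) allowed
(b) allowed
(c) allowed
(d) allowed
(e) forbidden — Δl = +0 (E1 requires Δl = ±1)
(f) forbidden — Δl = +0 (E1 requires Δl = ±1)
(g) allowed
(h) forbidden — Δm_l = -2 (E1 requires Δm_l = 0, ±1)
(i) forbidden — Δl = -4 (E1 requires Δl = ±1); Δm_l = -5 (E1 requires Δm_l = 0, ±1)
Total allowed: 5 of 9.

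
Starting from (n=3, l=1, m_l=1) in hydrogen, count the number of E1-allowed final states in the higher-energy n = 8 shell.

4

E1 requires Δl = ±1, so l_f ∈ {0, 2}; with 0 ≤ l_f ≤ n_f−1 = 7, the allowed l_f values are {0, 2}.
For l_f = 0: m_f ∈ {m_i−1, m_i, m_i+1} ∩ [−0, 0] = {0} → 1 state.
For l_f = 2: m_f ∈ {m_i−1, m_i, m_i+1} ∩ [−2, 2] = {0, 1, 2} → 3 states.
Total: 4.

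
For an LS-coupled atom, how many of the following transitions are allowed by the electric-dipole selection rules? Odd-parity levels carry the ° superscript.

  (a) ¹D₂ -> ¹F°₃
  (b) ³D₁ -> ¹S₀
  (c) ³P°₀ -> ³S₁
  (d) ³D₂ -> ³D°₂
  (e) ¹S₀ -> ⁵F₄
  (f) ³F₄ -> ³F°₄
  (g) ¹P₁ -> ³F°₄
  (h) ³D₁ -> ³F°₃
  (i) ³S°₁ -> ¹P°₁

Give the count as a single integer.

4

(a) allowed
(b) forbidden (parity, ΔS, ΔL fail)
(c) allowed
(d) allowed
(e) forbidden (parity, ΔS, ΔL, ΔJ fail)
(f) allowed
(g) forbidden (ΔS, ΔL, ΔJ fail)
(h) forbidden (ΔJ fails)
(i) forbidden (parity, ΔS fail)
Total allowed: 4 of 9.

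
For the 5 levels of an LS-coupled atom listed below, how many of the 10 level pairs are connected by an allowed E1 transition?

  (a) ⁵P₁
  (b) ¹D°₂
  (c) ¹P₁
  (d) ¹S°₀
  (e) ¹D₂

3

(a)–(b): forbidden (ΔS).
(a)–(c): forbidden (parity, ΔS).
(a)–(d): forbidden (ΔS).
(a)–(e): forbidden (parity, ΔS).
(b)–(c): allowed.
(b)–(d): forbidden (parity, ΔL, ΔJ).
(b)–(e): allowed.
(c)–(d): allowed.
(c)–(e): forbidden (parity).
(d)–(e): forbidden (ΔL, ΔJ).
Allowed pairs: 3 of 10.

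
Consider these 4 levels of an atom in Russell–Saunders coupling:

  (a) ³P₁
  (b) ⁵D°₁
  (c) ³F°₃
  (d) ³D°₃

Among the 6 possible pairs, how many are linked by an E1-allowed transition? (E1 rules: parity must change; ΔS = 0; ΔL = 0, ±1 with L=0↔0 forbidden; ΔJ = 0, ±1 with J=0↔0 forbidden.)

0

(a)–(b): forbidden (ΔS).
(a)–(c): forbidden (ΔL, ΔJ).
(a)–(d): forbidden (ΔJ).
(b)–(c): forbidden (parity, ΔS, ΔJ).
(b)–(d): forbidden (parity, ΔS, ΔJ).
(c)–(d): forbidden (parity).
Allowed pairs: 0 of 6.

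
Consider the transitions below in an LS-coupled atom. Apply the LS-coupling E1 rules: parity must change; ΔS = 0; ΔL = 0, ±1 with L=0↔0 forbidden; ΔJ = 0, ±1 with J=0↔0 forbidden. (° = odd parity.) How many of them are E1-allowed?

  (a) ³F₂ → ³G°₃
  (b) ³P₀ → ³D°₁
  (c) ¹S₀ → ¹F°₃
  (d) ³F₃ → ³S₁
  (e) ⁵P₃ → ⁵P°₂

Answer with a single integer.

3

(a) allowed
(b) allowed
(c) forbidden (ΔL, ΔJ fail)
(d) forbidden (parity, ΔL, ΔJ fail)
(e) allowed
Total allowed: 3 of 5.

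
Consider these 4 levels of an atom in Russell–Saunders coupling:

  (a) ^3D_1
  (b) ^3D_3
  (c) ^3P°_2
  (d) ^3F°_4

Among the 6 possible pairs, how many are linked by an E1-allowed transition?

(a)–(b): forbidden (parity, ΔJ).
(a)–(c): allowed.
(a)–(d): forbidden (ΔJ).
(b)–(c): allowed.
(b)–(d): allowed.
(c)–(d): forbidden (parity, ΔL, ΔJ).
Allowed pairs: 3 of 6.

3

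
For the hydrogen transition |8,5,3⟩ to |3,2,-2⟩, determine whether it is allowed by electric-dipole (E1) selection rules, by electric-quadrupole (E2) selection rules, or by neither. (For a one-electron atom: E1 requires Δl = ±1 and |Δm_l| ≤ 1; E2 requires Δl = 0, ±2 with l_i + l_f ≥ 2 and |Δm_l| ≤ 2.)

Δl = 2 − 5 = -3; l_i + l_f = 7.
Δm_l = -5.
E1 (Δl = ±1, |Δm_l| ≤ 1): not satisfied.
E2 (Δl = 0,±2, l_i+l_f ≥ 2, |Δm_l| ≤ 2): not satisfied.

neither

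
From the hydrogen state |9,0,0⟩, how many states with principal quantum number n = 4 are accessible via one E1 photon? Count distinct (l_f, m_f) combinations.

3

E1 requires Δl = ±1, so l_f ∈ {-1, 1}; with 0 ≤ l_f ≤ n_f−1 = 3, the allowed l_f values are {1}.
For l_f = 1: m_f ∈ {m_i−1, m_i, m_i+1} ∩ [−1, 1] = {-1, 0, 1} → 3 states.
Total: 3.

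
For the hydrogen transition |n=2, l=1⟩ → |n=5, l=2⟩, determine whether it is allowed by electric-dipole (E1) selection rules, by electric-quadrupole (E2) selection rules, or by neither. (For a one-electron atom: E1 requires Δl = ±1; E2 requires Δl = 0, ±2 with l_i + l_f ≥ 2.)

Δl = 2 − 1 = +1; l_i + l_f = 3.
E1 (Δl = ±1): satisfied.
E2 (Δl = 0,±2, l_i+l_f ≥ 2): not satisfied.

E1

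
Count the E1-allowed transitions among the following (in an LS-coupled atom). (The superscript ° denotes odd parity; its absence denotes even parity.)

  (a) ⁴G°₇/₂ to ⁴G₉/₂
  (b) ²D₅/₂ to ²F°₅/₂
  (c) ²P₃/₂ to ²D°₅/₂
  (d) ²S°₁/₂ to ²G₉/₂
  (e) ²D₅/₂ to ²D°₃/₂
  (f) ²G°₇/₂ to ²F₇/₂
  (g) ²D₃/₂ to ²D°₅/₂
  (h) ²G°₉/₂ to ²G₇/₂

7

(a) allowed
(b) allowed
(c) allowed
(d) forbidden (ΔL, ΔJ fail)
(e) allowed
(f) allowed
(g) allowed
(h) allowed
Total allowed: 7 of 8.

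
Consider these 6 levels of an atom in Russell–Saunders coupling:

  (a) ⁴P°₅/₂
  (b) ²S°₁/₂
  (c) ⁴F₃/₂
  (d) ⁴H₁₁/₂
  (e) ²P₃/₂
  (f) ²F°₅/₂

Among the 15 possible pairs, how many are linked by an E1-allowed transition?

(a)–(b): forbidden (parity, ΔS, ΔJ).
(a)–(c): forbidden (ΔL).
(a)–(d): forbidden (ΔL, ΔJ).
(a)–(e): forbidden (ΔS).
(a)–(f): forbidden (parity, ΔS, ΔL).
(b)–(c): forbidden (ΔS, ΔL).
(b)–(d): forbidden (ΔS, ΔL, ΔJ).
(b)–(e): allowed.
(b)–(f): forbidden (parity, ΔL, ΔJ).
(c)–(d): forbidden (parity, ΔL, ΔJ).
(c)–(e): forbidden (parity, ΔS, ΔL).
(c)–(f): forbidden (ΔS).
(d)–(e): forbidden (parity, ΔS, ΔL, ΔJ).
(d)–(f): forbidden (ΔS, ΔL, ΔJ).
(e)–(f): forbidden (ΔL).
Allowed pairs: 1 of 15.

1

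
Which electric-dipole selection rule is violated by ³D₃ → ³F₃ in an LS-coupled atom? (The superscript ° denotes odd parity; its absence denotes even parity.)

Initial level: S=1, L=2, J=3, parity even. Final level: S=1, L=3, J=3, parity even.
ΔS = 0: S: 1 → 1 — passes.
Parity must change: even → even — fails.
ΔJ = 0, ±1 (not J=0↔0): J: 3 → 3, ΔJ = +0 — passes.
ΔL = 0, ±1 (not L=0↔0): L: 2 → 3, ΔL = +1 — passes.

parity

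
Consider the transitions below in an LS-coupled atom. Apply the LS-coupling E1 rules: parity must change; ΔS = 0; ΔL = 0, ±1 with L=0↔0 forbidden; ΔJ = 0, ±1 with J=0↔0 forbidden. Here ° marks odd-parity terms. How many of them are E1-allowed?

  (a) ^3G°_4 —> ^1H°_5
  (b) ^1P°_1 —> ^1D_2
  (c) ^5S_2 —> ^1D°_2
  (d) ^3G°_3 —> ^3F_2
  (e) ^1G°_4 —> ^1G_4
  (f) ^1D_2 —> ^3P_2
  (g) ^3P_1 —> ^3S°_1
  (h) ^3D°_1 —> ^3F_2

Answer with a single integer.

5

(a) forbidden (parity, ΔS fail)
(b) allowed
(c) forbidden (ΔS, ΔL fail)
(d) allowed
(e) allowed
(f) forbidden (parity, ΔS fail)
(g) allowed
(h) allowed
Total allowed: 5 of 8.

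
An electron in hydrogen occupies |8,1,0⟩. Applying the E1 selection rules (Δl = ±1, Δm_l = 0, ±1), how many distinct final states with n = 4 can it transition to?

4

E1 requires Δl = ±1, so l_f ∈ {0, 2}; with 0 ≤ l_f ≤ n_f−1 = 3, the allowed l_f values are {0, 2}.
For l_f = 0: m_f ∈ {m_i−1, m_i, m_i+1} ∩ [−0, 0] = {0} → 1 state.
For l_f = 2: m_f ∈ {m_i−1, m_i, m_i+1} ∩ [−2, 2] = {-1, 0, 1} → 3 states.
Total: 4.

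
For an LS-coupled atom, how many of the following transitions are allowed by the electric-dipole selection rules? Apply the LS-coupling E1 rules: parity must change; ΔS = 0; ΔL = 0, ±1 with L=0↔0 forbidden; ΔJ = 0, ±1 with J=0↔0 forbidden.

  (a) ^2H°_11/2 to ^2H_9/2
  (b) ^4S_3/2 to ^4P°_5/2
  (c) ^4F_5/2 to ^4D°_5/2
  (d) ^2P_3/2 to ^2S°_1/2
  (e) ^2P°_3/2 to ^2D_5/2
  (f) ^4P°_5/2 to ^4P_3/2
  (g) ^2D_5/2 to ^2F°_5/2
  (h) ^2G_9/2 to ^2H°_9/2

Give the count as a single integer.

(a) allowed
(b) allowed
(c) allowed
(d) allowed
(e) allowed
(f) allowed
(g) allowed
(h) allowed
Total allowed: 8 of 8.

8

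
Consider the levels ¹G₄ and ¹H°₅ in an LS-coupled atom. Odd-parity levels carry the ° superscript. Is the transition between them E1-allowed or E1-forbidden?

allowed

Reading off the term symbols: S 0→0, L 4→5, J 4→5, parity even→odd.
ΔL = 0, ±1 (not L=0↔0): L: 4 → 5, ΔL = +1 — ok.
Parity must change: even → odd — ok.
ΔJ = 0, ±1 (not J=0↔0): J: 4 → 5, ΔJ = +1 — ok.
ΔS = 0: S: 0 → 0 — ok.
All four E1 rules are satisfied.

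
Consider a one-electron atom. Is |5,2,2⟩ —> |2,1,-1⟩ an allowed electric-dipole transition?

Δl = 1 − 2 = -1; the E1 rule Δl = ±1 is ✓.
Δm_l = -1 − (2) = -3. E1 requires Δm_l = 0, ±1: ✗.
The transition is electric-dipole forbidden.

forbidden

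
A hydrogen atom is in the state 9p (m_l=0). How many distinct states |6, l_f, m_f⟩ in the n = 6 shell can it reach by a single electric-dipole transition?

E1 requires Δl = ±1, so l_f ∈ {0, 2}; with 0 ≤ l_f ≤ n_f−1 = 5, the allowed l_f values are {0, 2}.
For l_f = 0: m_f ∈ {m_i−1, m_i, m_i+1} ∩ [−0, 0] = {0} → 1 state.
For l_f = 2: m_f ∈ {m_i−1, m_i, m_i+1} ∩ [−2, 2] = {-1, 0, 1} → 3 states.
Total: 4.

4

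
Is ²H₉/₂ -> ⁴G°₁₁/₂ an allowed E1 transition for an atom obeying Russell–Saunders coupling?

forbidden

Reading off the term symbols: S 1/2→3/2, L 5→4, J 9/2→11/2, parity even→odd.
Parity must change: even → odd — ok.
ΔS = 0: S: 1/2 → 3/2 — fails.
ΔJ = 0, ±1 (not J=0↔0): J: 9/2 → 11/2, ΔJ = +1 — ok.
ΔL = 0, ±1 (not L=0↔0): L: 5 → 4, ΔL = -1 — ok.
Rule(s) violated: ΔS.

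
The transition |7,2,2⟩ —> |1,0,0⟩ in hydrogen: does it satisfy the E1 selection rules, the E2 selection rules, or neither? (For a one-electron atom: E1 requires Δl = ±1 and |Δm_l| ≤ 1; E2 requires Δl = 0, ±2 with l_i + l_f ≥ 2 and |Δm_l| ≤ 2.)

E2

Δl = 0 − 2 = -2; l_i + l_f = 2.
Δm_l = -2.
E1 (Δl = ±1, |Δm_l| ≤ 1): not satisfied.
E2 (Δl = 0,±2, l_i+l_f ≥ 2, |Δm_l| ≤ 2): satisfied.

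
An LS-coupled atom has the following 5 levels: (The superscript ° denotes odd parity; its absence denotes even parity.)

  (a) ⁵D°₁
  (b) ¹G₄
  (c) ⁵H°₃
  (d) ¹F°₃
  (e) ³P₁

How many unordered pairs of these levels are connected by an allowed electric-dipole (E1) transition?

(a)–(b): forbidden (ΔS, ΔL, ΔJ).
(a)–(c): forbidden (parity, ΔL, ΔJ).
(a)–(d): forbidden (parity, ΔS, ΔJ).
(a)–(e): forbidden (ΔS).
(b)–(c): forbidden (ΔS).
(b)–(d): allowed.
(b)–(e): forbidden (parity, ΔS, ΔL, ΔJ).
(c)–(d): forbidden (parity, ΔS, ΔL).
(c)–(e): forbidden (ΔS, ΔL, ΔJ).
(d)–(e): forbidden (ΔS, ΔL, ΔJ).
Allowed pairs: 1 of 10.

1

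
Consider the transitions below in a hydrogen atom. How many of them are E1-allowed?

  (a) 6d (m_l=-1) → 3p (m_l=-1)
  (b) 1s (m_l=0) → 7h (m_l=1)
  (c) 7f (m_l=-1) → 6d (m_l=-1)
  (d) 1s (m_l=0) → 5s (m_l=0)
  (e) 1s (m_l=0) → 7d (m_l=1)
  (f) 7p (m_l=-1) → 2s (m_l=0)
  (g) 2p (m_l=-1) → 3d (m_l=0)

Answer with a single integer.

(a) allowed
(b) forbidden — Δl = +5 (E1 requires Δl = ±1)
(c) allowed
(d) forbidden — Δl = +0 (E1 requires Δl = ±1)
(e) forbidden — Δl = +2 (E1 requires Δl = ±1)
(f) allowed
(g) allowed
Total allowed: 4 of 7.

4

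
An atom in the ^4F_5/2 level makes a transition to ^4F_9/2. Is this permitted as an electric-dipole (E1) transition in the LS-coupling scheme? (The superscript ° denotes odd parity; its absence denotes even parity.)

forbidden

Parity must change: even → even — fails.
ΔS = 0: S: 3/2 → 3/2 — ok.
ΔL = 0, ±1 (not L=0↔0): L: 3 → 3, ΔL = +0 — ok.
ΔJ = 0, ±1 (not J=0↔0): J: 5/2 → 9/2, ΔJ = +2 — fails.
Rule(s) violated: parity, ΔJ.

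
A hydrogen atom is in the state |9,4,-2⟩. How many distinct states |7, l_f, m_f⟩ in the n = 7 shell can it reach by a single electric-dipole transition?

E1 requires Δl = ±1, so l_f ∈ {3, 5}; with 0 ≤ l_f ≤ n_f−1 = 6, the allowed l_f values are {3, 5}.
For l_f = 3: m_f ∈ {m_i−1, m_i, m_i+1} ∩ [−3, 3] = {-3, -2, -1} → 3 states.
For l_f = 5: m_f ∈ {m_i−1, m_i, m_i+1} ∩ [−5, 5] = {-3, -2, -1} → 3 states.
Total: 6.

6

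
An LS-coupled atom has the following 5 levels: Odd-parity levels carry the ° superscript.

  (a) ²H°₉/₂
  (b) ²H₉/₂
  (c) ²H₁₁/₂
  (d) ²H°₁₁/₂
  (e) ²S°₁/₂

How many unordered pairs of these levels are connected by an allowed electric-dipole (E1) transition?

4

(a)–(b): allowed.
(a)–(c): allowed.
(a)–(d): forbidden (parity).
(a)–(e): forbidden (parity, ΔL, ΔJ).
(b)–(c): forbidden (parity).
(b)–(d): allowed.
(b)–(e): forbidden (ΔL, ΔJ).
(c)–(d): allowed.
(c)–(e): forbidden (ΔL, ΔJ).
(d)–(e): forbidden (parity, ΔL, ΔJ).
Allowed pairs: 4 of 10.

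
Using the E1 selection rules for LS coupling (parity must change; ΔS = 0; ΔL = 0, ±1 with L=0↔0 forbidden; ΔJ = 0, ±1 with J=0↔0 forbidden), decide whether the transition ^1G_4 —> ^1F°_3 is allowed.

Parity must change: even → odd — satisfied.
ΔS = 0: S: 0 → 0 — satisfied.
ΔL = 0, ±1 (not L=0↔0): L: 4 → 3, ΔL = -1 — satisfied.
ΔJ = 0, ±1 (not J=0↔0): J: 4 → 3, ΔJ = -1 — satisfied.
All four E1 rules are satisfied.

allowed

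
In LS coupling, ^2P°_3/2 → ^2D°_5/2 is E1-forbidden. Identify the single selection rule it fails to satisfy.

ΔL = 0, ±1 (not L=0↔0): L: 1 → 2, ΔL = +1 — ✓.
ΔS = 0: S: 1/2 → 1/2 — ✓.
Parity must change: odd → odd — ✗.
ΔJ = 0, ±1 (not J=0↔0): J: 3/2 → 5/2, ΔJ = +1 — ✓.

parity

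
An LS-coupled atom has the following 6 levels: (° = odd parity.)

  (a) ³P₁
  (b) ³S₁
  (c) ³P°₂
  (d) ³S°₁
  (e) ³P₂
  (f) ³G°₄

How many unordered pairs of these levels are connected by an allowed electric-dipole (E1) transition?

(a)–(b): forbidden (parity).
(a)–(c): allowed.
(a)–(d): allowed.
(a)–(e): forbidden (parity).
(a)–(f): forbidden (ΔL, ΔJ).
(b)–(c): allowed.
(b)–(d): forbidden (ΔL).
(b)–(e): forbidden (parity).
(b)–(f): forbidden (ΔL, ΔJ).
(c)–(d): forbidden (parity).
(c)–(e): allowed.
(c)–(f): forbidden (parity, ΔL, ΔJ).
(d)–(e): allowed.
(d)–(f): forbidden (parity, ΔL, ΔJ).
(e)–(f): forbidden (ΔL, ΔJ).
Allowed pairs: 5 of 15.

5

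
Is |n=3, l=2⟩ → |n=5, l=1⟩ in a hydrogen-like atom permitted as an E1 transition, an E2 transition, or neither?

E1

Δl = 1 − 2 = -1; l_i + l_f = 3.
E1 (Δl = ±1): satisfied.
E2 (Δl = 0,±2, l_i+l_f ≥ 2): not satisfied.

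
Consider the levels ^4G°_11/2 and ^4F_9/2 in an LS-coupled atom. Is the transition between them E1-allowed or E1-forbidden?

allowed

Initial level: S=3/2, L=4, J=11/2, parity odd. Final level: S=3/2, L=3, J=9/2, parity even.
ΔJ = 0, ±1 (not J=0↔0): J: 11/2 → 9/2, ΔJ = -1 — satisfied.
ΔL = 0, ±1 (not L=0↔0): L: 4 → 3, ΔL = -1 — satisfied.
Parity must change: odd → even — satisfied.
ΔS = 0: S: 3/2 → 3/2 — satisfied.
All four E1 rules are satisfied.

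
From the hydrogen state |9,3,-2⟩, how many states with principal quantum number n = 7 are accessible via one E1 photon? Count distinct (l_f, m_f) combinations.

5

E1 requires Δl = ±1, so l_f ∈ {2, 4}; with 0 ≤ l_f ≤ n_f−1 = 6, the allowed l_f values are {2, 4}.
For l_f = 2: m_f ∈ {m_i−1, m_i, m_i+1} ∩ [−2, 2] = {-2, -1} → 2 states.
For l_f = 4: m_f ∈ {m_i−1, m_i, m_i+1} ∩ [−4, 4] = {-3, -2, -1} → 3 states.
Total: 5.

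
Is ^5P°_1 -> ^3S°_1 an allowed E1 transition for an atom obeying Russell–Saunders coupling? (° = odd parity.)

forbidden

Initial level: S=2, L=1, J=1, parity odd. Final level: S=1, L=0, J=1, parity odd.
Parity must change: odd → odd — violated.
ΔS = 0: S: 2 → 1 — violated.
ΔL = 0, ±1 (not L=0↔0): L: 1 → 0, ΔL = -1 — satisfied.
ΔJ = 0, ±1 (not J=0↔0): J: 1 → 1, ΔJ = +0 — satisfied.
Rule(s) violated: parity, ΔS.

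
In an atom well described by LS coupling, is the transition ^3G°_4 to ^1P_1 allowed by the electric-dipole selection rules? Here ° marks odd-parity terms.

Reading off the term symbols: S 1→0, L 4→1, J 4→1, parity odd→even.
Parity must change: odd → even — satisfied.
ΔS = 0: S: 1 → 0 — violated.
ΔL = 0, ±1 (not L=0↔0): L: 4 → 1, ΔL = -3 — violated.
ΔJ = 0, ±1 (not J=0↔0): J: 4 → 1, ΔJ = -3 — violated.
Rule(s) violated: ΔS, ΔL, ΔJ.

forbidden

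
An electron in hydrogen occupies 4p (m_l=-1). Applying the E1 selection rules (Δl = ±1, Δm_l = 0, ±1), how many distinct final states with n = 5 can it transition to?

E1 requires Δl = ±1, so l_f ∈ {0, 2}; with 0 ≤ l_f ≤ n_f−1 = 4, the allowed l_f values are {0, 2}.
For l_f = 0: m_f ∈ {m_i−1, m_i, m_i+1} ∩ [−0, 0] = {0} → 1 state.
For l_f = 2: m_f ∈ {m_i−1, m_i, m_i+1} ∩ [−2, 2] = {-2, -1, 0} → 3 states.
Total: 4.

4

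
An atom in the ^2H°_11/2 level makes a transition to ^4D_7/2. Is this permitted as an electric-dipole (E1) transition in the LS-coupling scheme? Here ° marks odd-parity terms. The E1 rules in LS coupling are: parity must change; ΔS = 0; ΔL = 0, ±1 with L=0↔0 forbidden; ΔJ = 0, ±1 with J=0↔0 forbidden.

Reading off the term symbols: S 1/2→3/2, L 5→2, J 11/2→7/2, parity odd→even.
Parity must change: odd → even — ok.
ΔS = 0: S: 1/2 → 3/2 — fails.
ΔL = 0, ±1 (not L=0↔0): L: 5 → 2, ΔL = -3 — fails.
ΔJ = 0, ±1 (not J=0↔0): J: 11/2 → 7/2, ΔJ = -2 — fails.
Rule(s) violated: ΔS, ΔL, ΔJ.

forbidden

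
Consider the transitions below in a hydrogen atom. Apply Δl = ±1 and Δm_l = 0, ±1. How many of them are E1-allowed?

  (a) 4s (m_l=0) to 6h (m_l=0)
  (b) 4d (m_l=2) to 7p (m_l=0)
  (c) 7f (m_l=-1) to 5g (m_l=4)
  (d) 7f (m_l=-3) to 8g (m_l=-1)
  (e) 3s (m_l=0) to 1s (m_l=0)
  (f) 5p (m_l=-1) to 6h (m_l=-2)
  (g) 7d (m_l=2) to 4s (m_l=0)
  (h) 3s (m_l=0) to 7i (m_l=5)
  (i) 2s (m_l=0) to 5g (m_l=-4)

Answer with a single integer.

0

(a) forbidden — Δl = +5 (E1 requires Δl = ±1)
(b) forbidden — Δm_l = -2 (E1 requires Δm_l = 0, ±1)
(c) forbidden — Δm_l = +5 (E1 requires Δm_l = 0, ±1)
(d) forbidden — Δm_l = +2 (E1 requires Δm_l = 0, ±1)
(e) forbidden — Δl = +0 (E1 requires Δl = ±1)
(f) forbidden — Δl = +4 (E1 requires Δl = ±1)
(g) forbidden — Δl = -2 (E1 requires Δl = ±1); Δm_l = -2 (E1 requires Δm_l = 0, ±1)
(h) forbidden — Δl = +6 (E1 requires Δl = ±1); Δm_l = +5 (E1 requires Δm_l = 0, ±1)
(i) forbidden — Δl = +4 (E1 requires Δl = ±1); Δm_l = -4 (E1 requires Δm_l = 0, ±1)
Total allowed: 0 of 9.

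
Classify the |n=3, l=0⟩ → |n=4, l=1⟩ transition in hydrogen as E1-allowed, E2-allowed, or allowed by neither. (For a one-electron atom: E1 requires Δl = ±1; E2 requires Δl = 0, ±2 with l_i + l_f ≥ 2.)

Δl = 1 − 0 = +1; l_i + l_f = 1.
E1 (Δl = ±1): satisfied.
E2 (Δl = 0,±2, l_i+l_f ≥ 2): not satisfied.

E1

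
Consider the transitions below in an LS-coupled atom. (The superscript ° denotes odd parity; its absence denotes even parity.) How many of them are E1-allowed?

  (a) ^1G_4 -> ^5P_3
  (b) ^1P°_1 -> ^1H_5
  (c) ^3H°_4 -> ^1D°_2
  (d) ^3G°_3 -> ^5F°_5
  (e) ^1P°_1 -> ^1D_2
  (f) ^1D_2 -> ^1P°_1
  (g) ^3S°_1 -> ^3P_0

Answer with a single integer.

(a) forbidden (parity, ΔS, ΔL fail)
(b) forbidden (ΔL, ΔJ fail)
(c) forbidden (parity, ΔS, ΔL, ΔJ fail)
(d) forbidden (parity, ΔS, ΔJ fail)
(e) allowed
(f) allowed
(g) allowed
Total allowed: 3 of 7.

3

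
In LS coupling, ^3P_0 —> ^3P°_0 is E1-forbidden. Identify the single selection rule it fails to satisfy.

the J=0 ↔ J=0 exclusion

Reading off the term symbols: S 1→1, L 1→1, J 0→0, parity even→odd.
Parity must change: even → odd — ok.
ΔS = 0: S: 1 → 1 — ok.
ΔL = 0, ±1 (not L=0↔0): L: 1 → 1, ΔL = +0 — ok.
ΔJ = 0, ±1 (not J=0↔0): J: 0 → 0, ΔJ = +0 — fails.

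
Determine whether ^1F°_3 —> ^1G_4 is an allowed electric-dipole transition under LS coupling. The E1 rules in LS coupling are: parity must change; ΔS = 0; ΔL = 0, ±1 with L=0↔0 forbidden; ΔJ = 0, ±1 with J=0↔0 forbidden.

allowed

Reading off the term symbols: S 0→0, L 3→4, J 3→4, parity odd→even.
Parity must change: odd → even — ✓.
ΔL = 0, ±1 (not L=0↔0): L: 3 → 4, ΔL = +1 — ✓.
ΔS = 0: S: 0 → 0 — ✓.
ΔJ = 0, ±1 (not J=0↔0): J: 3 → 4, ΔJ = +1 — ✓.
All four E1 rules are satisfied.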